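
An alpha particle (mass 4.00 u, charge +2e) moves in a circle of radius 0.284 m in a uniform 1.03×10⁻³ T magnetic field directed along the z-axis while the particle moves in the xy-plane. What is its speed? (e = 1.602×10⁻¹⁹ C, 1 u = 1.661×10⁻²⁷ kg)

From |q|vB = mv²/r, v = |q|Br/m.
v = (3.204×10⁻¹⁹)(1.03×10⁻³)(0.284)/6.644×10⁻²⁷ ≈ 1.41×10⁴ m/s.

v ≈ 1.41×10⁴ m/s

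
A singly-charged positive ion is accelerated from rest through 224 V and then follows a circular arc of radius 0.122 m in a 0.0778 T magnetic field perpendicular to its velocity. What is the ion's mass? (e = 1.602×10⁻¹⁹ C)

Combine |q|V = ½mv² and r = mv/(|q|B): eliminate v to get m = qB²r²/(2V).
m = (1.602×10⁻¹⁹)(0.0778)²(0.122)²/(2·224) ≈ 3.22×10⁻²⁶ kg.

m ≈ 3.22×10⁻²⁶ kg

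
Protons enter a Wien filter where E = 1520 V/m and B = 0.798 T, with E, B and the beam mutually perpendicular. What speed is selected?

v = 1900 m/s

For undeflected motion the electric and magnetic forces balance: qE = qvB.
v = E/B = 1520/0.798 = 1900 m/s.
The result is independent of the particle's charge and mass.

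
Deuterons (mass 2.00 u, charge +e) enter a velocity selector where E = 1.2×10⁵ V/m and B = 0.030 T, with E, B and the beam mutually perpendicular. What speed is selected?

Zero net Lorentz force requires |qE| = |q v×B|, i.e. E = vB.
v = E/B = 1.2×10⁵/0.030 = 4.0×10⁶ m/s.

v = 4.0×10⁶ m/s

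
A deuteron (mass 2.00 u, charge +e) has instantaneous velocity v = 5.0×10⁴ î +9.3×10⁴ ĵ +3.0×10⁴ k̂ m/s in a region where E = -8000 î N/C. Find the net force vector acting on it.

Only an electric field acts, so F = qE = (1.602×10⁻¹⁹ C)·(-8000, 0, 0) = (-1.28×10⁻¹⁵, 0, 0) N.

F ≈ (-1.28×10⁻¹⁵, 0, 0) N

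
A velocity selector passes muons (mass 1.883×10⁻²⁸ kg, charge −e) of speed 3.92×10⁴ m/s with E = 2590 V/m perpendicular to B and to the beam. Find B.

B = 0.0661 T

Balance of forces in the selector: qE = qvB ⇒ B = E/v.
B = 2590/3.92×10⁴ = 0.0661 T.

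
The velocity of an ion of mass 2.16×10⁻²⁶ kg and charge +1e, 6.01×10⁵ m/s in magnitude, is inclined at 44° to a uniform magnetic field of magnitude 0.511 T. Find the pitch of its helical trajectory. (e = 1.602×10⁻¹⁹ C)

p ≈ 0.717 m

v∥ = v cosθ = 6.01×10⁵·cos44° ≈ 4.323×10⁵ m/s.
T = 2πm/(|q|B) = 2π(2.16×10⁻²⁶)/((1.602×10⁻¹⁹)(0.511)) ≈ 1.658×10⁻⁶ s.
pitch = v∥ T = (4.323×10⁵)(1.658×10⁻⁶) ≈ 0.717 m.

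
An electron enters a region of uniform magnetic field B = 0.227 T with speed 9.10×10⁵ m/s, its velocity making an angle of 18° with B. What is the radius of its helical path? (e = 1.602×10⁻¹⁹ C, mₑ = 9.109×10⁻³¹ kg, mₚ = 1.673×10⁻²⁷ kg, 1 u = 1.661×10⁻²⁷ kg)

v⊥ = v sinθ = 9.10×10⁵·sin18° ≈ 2.812×10⁵ m/s.
r = m v⊥/(|q|B) = (9.109×10⁻³¹)(2.812×10⁵)/((1.602×10⁻¹⁹)(0.227)) ≈ 7.04×10⁻⁶ m.

r ≈ 7.04×10⁻⁶ m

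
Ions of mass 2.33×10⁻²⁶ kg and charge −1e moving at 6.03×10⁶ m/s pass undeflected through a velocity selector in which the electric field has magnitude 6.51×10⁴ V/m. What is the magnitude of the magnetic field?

Balance of forces in the selector: qE = qvB ⇒ B = E/v.
B = 6.51×10⁴/6.03×10⁶ = 0.0108 T.

B = 0.0108 T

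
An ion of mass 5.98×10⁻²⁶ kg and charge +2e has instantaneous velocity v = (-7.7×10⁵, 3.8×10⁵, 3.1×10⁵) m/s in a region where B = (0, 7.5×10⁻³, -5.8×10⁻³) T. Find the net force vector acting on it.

F ≈ (-1.45×10⁻¹⁵, -1.43×10⁻¹⁵, -1.85×10⁻¹⁵) N

v×B = (-4530, -4470, -5780) N/C.
F = q v×B = (3.204×10⁻¹⁹ C)·(-4530, -4470, -5780) = (-1.45×10⁻¹⁵, -1.43×10⁻¹⁵, -1.85×10⁻¹⁵) N.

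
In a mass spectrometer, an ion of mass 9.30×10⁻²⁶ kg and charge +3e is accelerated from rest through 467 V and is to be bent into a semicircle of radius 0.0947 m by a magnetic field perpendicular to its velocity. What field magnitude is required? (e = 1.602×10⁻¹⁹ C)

v = √(2|q|V/m) = √(2·4.806×10⁻¹⁹·467/9.30×10⁻²⁶) ≈ 6.947×10⁴ m/s.
B = mv/(|q|r) = (9.30×10⁻²⁶)(6.947×10⁴)/((4.806×10⁻¹⁹)(0.0947)) ≈ 0.142 T.

B ≈ 0.142 T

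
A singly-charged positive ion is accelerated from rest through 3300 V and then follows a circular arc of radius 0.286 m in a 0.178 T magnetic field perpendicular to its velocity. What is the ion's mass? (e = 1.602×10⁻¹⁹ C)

Combine |q|V = ½mv² and r = mv/(|q|B): eliminate v to get m = qB²r²/(2V).
m = (1.602×10⁻¹⁹)(0.178)²(0.286)²/(2·3300) ≈ 6.29×10⁻²⁶ kg.

m ≈ 6.29×10⁻²⁶ kg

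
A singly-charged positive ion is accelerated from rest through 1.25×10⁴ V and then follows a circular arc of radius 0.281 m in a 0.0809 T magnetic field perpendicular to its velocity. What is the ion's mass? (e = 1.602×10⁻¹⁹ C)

m ≈ 3.31×10⁻²⁷ kg

Combine |q|V = ½mv² and r = mv/(|q|B): eliminate v to get m = qB²r²/(2V).
m = (1.602×10⁻¹⁹)(0.0809)²(0.281)²/(2·1.25×10⁴) ≈ 3.31×10⁻²⁷ kg.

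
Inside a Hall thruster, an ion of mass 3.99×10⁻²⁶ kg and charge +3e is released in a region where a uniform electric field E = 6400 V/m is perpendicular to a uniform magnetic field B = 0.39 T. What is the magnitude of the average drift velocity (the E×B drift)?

The steady drift has the magnetic force balancing the electric force, so v_d = E/B.
v_d = 6400/0.39 = 1.6×10⁴ m/s.

v_d ≈ 1.6×10⁴ m/s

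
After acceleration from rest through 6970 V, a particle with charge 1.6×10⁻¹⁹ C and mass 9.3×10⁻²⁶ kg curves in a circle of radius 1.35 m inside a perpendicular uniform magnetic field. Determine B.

B ≈ 0.0667 T

v = √(2|q|V/m) = √(2·1.6×10⁻¹⁹·6970/9.3×10⁻²⁶) ≈ 1.549×10⁵ m/s.
B = mv/(|q|r) = (9.3×10⁻²⁶)(1.549×10⁵)/((1.6×10⁻¹⁹)(1.35)) ≈ 0.0667 T.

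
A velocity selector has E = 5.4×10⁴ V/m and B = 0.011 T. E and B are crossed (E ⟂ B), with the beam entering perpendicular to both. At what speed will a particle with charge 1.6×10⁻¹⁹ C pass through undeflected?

Straight-line motion ⇒ electric and magnetic forces cancel, so E = vB.
v = E/B = 5.4×10⁴/0.011 = 4.9×10⁶ m/s.
The result is independent of the particle's charge and mass.

v = 4.9×10⁶ m/s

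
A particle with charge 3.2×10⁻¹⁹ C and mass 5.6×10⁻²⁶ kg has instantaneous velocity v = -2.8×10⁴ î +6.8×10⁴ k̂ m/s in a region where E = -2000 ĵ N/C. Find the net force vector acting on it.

F ≈ (0, -6.40×10⁻¹⁶, 0) N

Only an electric field acts, so F = qE = (3.2×10⁻¹⁹ C)·(0, -2000, 0) = (0, -6.40×10⁻¹⁶, 0) N.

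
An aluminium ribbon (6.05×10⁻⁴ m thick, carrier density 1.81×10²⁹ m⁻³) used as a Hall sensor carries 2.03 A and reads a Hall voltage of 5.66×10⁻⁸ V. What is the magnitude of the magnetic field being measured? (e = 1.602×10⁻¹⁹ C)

B ≈ 0.489 T

From V_H = IB/(n e t), B = V_H n e t / I.
B = (5.66×10⁻⁸)(1.81×10²⁹)(1.602×10⁻¹⁹)(6.05×10⁻⁴)/2.03 ≈ 0.489 T.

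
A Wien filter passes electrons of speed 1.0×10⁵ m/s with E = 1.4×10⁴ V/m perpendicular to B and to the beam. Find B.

B = 0.14 T

Balance of forces in the selector: qE = qvB ⇒ B = E/v.
B = 1.4×10⁴/1.0×10⁵ = 0.14 T.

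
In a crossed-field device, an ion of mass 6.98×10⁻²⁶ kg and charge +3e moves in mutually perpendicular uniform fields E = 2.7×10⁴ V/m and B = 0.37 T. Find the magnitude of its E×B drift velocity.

The E×B drift speed is v_d = E/B.
v_d = 2.7×10⁴/0.37 = 7.3×10⁴ m/s.

v_d ≈ 7.3×10⁴ m/s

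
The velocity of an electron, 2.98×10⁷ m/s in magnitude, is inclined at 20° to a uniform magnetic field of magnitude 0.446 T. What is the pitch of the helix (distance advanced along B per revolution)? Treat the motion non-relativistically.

v∥ = v cosθ = 2.98×10⁷·cos20° ≈ 2.800×10⁷ m/s.
T = 2πm/(|q|B) = 2π(9.109×10⁻³¹)/((1.602×10⁻¹⁹)(0.446)) ≈ 8.010×10⁻¹¹ s.
pitch = v∥ T = (2.800×10⁷)(8.010×10⁻¹¹) ≈ 2.24×10⁻³ m.

p ≈ 2.24×10⁻³ m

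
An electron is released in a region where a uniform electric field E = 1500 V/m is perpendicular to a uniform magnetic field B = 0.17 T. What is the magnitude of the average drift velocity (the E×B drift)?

The steady drift has the magnetic force balancing the electric force, so v_d = E/B.
v_d = 1500/0.17 = 8800 m/s.

v_d ≈ 8800 m/s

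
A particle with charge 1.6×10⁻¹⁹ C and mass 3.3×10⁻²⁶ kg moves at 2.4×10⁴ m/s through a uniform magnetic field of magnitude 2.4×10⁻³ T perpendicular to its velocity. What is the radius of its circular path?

The magnetic force provides the centripetal force: |q|vB = mv²/r.
r = mv/(|q|B) = (3.3×10⁻²⁶)(2.4×10⁴)/((1.6×10⁻¹⁹)(2.4×10⁻³)) ≈ 2.1 m.

r ≈ 2.1 m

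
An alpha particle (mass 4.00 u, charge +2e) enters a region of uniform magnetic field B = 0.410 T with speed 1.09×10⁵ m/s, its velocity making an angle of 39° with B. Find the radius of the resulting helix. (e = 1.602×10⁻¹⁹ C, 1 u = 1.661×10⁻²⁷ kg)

r ≈ 3.47×10⁻³ m

v⊥ = v sinθ = 1.09×10⁵·sin39° ≈ 6.860×10⁴ m/s.
r = m v⊥/(|q|B) = (6.644×10⁻²⁷)(6.860×10⁴)/((3.204×10⁻¹⁹)(0.410)) ≈ 3.47×10⁻³ m.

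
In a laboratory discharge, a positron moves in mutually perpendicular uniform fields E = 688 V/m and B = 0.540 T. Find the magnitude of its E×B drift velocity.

The E×B drift speed is v_d = E/B.
v_d = 688/0.540 = 1270 m/s.

v_d ≈ 1270 m/s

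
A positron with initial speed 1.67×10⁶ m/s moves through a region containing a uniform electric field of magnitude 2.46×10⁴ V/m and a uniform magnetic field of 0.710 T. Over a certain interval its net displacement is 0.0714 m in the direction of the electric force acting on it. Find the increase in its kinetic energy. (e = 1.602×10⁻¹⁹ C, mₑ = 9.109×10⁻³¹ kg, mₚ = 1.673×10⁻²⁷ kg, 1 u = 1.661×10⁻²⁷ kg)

ΔKE ≈ 2.81×10⁻¹⁶ J

The magnetic force is always ⟂ v and does no work; only the electric force changes KE.
ΔKE = F_E · d = |q|E d = (1.602×10⁻¹⁹)(2.46×10⁴)(0.0714) ≈ 2.81×10⁻¹⁶ J.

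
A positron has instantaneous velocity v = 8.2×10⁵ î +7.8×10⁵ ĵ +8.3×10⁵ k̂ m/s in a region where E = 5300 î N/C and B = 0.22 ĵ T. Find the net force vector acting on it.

v×B = (-1.83×10⁵, 0, 1.80×10⁵) N/C.
E + v×B = (-1.77×10⁵, 0, 1.80×10⁵) N/C.
F = q(E + v×B) = (1.602×10⁻¹⁹ C)·(-1.77×10⁵, 0, 1.80×10⁵) = (-2.84×10⁻¹⁴, 0, 2.89×10⁻¹⁴) N.

F ≈ (-2.84×10⁻¹⁴, 0, 2.89×10⁻¹⁴) N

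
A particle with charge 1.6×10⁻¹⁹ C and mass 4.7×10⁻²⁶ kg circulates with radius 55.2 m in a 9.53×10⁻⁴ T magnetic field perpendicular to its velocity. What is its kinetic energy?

v = |q|Br/m, then KE = ½mv² = (qBr)²/(2m).
v = (1.6×10⁻¹⁹)(9.53×10⁻⁴)(55.2)/4.7×10⁻²⁶ ≈ 1.791×10⁵ m/s.
KE = ½(4.7×10⁻²⁶)(1.791×10⁵)² ≈ 7.54×10⁻¹⁶ J = 4700 eV.

KE ≈ 4700 eV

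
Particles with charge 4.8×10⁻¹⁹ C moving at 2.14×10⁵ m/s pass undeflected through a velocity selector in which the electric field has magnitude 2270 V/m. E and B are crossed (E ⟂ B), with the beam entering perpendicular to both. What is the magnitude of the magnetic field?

Balance of forces in the selector: qE = qvB ⇒ B = E/v.
B = 2270/2.14×10⁵ = 0.0106 T.

B = 0.0106 T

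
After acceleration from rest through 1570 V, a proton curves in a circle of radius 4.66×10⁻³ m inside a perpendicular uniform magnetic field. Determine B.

v = √(2|q|V/m) = √(2·1.602×10⁻¹⁹·1570/1.673×10⁻²⁷) ≈ 5.483×10⁵ m/s.
B = mv/(|q|r) = (1.673×10⁻²⁷)(5.483×10⁵)/((1.602×10⁻¹⁹)(4.66×10⁻³)) ≈ 1.23 T.

B ≈ 1.23 T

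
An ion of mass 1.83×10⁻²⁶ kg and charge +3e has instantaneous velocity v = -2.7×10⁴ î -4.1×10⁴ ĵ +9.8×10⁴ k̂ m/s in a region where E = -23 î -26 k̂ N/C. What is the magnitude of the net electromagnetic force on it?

Only an electric field acts, so F = qE = (4.806×10⁻¹⁹ C)·(-23.0, 0, -26.0) = (-1.11×10⁻¹⁷, 0, -1.25×10⁻¹⁷) N.
|F| = 1.67×10⁻¹⁷ N.

|F| ≈ 1.67×10⁻¹⁷ N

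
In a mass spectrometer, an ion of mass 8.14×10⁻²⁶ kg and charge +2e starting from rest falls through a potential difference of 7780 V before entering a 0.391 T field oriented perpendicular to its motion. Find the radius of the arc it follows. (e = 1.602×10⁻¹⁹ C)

Acceleration: |q|V = ½mv² ⇒ v = √(2|q|V/m) = √(2·3.204×10⁻¹⁹·7780/8.14×10⁻²⁶) ≈ 2.475×10⁵ m/s.
In the field: r = mv/(|q|B) = (8.14×10⁻²⁶)(2.475×10⁵)/((3.204×10⁻¹⁹)(0.391)) ≈ 0.161 m.

r ≈ 0.161 m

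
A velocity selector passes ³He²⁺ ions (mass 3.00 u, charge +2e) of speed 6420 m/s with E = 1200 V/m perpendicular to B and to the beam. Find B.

B = 0.187 T

Balance of forces in the selector: qE = qvB ⇒ B = E/v.
B = 1200/6420 = 0.187 T.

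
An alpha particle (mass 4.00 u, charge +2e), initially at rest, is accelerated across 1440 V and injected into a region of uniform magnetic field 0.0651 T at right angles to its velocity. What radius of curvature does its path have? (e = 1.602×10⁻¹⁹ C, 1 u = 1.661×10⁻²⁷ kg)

r ≈ 0.119 m

Acceleration: |q|V = ½mv² ⇒ v = √(2|q|V/m) = √(2·3.204×10⁻¹⁹·1440/6.644×10⁻²⁷) ≈ 3.727×10⁵ m/s.
In the field: r = mv/(|q|B) = (6.644×10⁻²⁷)(3.727×10⁵)/((3.204×10⁻¹⁹)(0.0651)) ≈ 0.119 m.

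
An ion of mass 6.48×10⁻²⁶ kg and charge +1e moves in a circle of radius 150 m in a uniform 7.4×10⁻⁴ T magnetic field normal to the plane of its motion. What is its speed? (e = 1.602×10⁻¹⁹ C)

v ≈ 2.7×10⁵ m/s

From |q|vB = mv²/r, v = |q|Br/m.
v = (1.602×10⁻¹⁹)(7.4×10⁻⁴)(150)/6.48×10⁻²⁶ ≈ 2.7×10⁵ m/s.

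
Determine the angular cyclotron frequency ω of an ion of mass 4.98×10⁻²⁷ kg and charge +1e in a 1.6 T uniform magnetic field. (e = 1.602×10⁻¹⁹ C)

ω = |q|B/m.
ω = (1.602×10⁻¹⁹)(1.6)/4.98×10⁻²⁷ ≈ 5.1×10⁷ rad/s.

ω ≈ 5.1×10⁷ rad/s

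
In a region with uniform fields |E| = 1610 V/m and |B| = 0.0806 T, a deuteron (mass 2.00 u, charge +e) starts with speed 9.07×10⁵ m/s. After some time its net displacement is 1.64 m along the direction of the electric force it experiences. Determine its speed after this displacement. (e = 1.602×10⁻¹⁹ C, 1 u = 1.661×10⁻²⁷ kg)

B does no work; ΔKE = |q|E d.
½mv_f² = ½mv₀² + |q|Ed = ½(3.322×10⁻²⁷)(9.07×10⁵)² + (1.602×10⁻¹⁹)(1610)(1.64) ≈ 1.366×10⁻¹⁵ J + 4.230×10⁻¹⁶ J ≈ 1.789×10⁻¹⁵ J.
v_f = √(2·1.789×10⁻¹⁵/3.322×10⁻²⁷) ≈ 1.04×10⁶ m/s.

v_f ≈ 1.04×10⁶ m/s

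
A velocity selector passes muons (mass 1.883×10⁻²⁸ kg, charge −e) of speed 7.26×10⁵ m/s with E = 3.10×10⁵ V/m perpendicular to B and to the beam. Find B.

Balance of forces in the selector: qE = qvB ⇒ B = E/v.
B = 3.10×10⁵/7.26×10⁵ = 0.427 T.

B = 0.427 T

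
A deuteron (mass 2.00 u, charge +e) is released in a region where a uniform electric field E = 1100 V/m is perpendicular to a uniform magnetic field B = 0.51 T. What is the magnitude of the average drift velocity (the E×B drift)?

The E×B drift speed is v_d = E/B.
v_d = 1100/0.51 = 2200 m/s.

v_d ≈ 2200 m/s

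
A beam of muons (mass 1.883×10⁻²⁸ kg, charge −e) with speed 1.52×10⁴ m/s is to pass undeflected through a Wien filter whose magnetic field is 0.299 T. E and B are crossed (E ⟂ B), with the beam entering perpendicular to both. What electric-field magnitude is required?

For straight-line motion qE = qvB, so E = vB.
E = 1.52×10⁴ × 0.299 = 4540 V/m.

E = 4540 V/m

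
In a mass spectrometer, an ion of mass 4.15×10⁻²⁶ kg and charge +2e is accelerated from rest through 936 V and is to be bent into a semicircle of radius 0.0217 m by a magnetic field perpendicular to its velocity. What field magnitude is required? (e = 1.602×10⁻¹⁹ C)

B ≈ 0.718 T

v = √(2|q|V/m) = √(2·3.204×10⁻¹⁹·936/4.15×10⁻²⁶) ≈ 1.202×10⁵ m/s.
B = mv/(|q|r) = (4.15×10⁻²⁶)(1.202×10⁵)/((3.204×10⁻¹⁹)(0.0217)) ≈ 0.718 T.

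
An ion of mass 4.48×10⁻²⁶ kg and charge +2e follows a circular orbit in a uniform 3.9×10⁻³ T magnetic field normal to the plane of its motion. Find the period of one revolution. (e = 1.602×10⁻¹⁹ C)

T ≈ 2.3×10⁻⁴ s

The cyclotron period depends only on m, q, B: T = 2πm/(|q|B).
T = 2π(4.48×10⁻²⁶)/((3.204×10⁻¹⁹)(3.9×10⁻³)) ≈ 2.3×10⁻⁴ s.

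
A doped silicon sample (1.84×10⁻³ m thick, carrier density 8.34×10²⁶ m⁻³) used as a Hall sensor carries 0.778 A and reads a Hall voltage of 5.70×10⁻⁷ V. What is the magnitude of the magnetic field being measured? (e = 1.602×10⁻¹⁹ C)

From V_H = IB/(n e t), B = V_H n e t / I.
B = (5.70×10⁻⁷)(8.34×10²⁶)(1.602×10⁻¹⁹)(1.84×10⁻³)/0.778 ≈ 0.180 T.

B ≈ 0.180 T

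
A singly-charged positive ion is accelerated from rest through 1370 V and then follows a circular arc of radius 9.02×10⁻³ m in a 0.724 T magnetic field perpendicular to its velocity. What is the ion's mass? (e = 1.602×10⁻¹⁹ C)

m ≈ 2.49×10⁻²⁷ kg

Combine |q|V = ½mv² and r = mv/(|q|B): eliminate v to get m = qB²r²/(2V).
m = (1.602×10⁻¹⁹)(0.724)²(9.02×10⁻³)²/(2·1370) ≈ 2.49×10⁻²⁷ kg.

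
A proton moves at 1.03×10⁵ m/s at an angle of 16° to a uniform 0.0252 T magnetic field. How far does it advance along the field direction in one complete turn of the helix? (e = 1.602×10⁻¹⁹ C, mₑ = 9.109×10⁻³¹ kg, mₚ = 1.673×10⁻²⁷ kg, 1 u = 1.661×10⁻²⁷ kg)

p ≈ 0.258 m

v∥ = v cosθ = 1.03×10⁵·cos16° ≈ 9.901×10⁴ m/s.
T = 2πm/(|q|B) = 2π(1.673×10⁻²⁷)/((1.602×10⁻¹⁹)(0.0252)) ≈ 2.604×10⁻⁶ s.
pitch = v∥ T = (9.901×10⁴)(2.604×10⁻⁶) ≈ 0.258 m.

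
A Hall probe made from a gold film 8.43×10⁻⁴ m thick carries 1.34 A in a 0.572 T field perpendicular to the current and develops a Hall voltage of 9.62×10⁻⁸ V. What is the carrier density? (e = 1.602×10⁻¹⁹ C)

From V_H = IB/(n e t), n = IB/(V_H e t).
n = (1.34)(0.572)/((9.62×10⁻⁸)(1.602×10⁻¹⁹)(8.43×10⁻⁴)) ≈ 5.90×10²⁸ m⁻³.

n ≈ 5.90×10²⁸ m⁻³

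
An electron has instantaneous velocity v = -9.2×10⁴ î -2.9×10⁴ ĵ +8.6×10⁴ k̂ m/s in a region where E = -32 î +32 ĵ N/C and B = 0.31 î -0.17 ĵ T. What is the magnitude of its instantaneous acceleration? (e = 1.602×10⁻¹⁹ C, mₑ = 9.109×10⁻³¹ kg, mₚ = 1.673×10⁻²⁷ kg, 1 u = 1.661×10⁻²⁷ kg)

v×B = (1.46×10⁴, 2.67×10⁴, 2.46×10⁴) N/C.
E + v×B = (1.46×10⁴, 2.67×10⁴, 2.46×10⁴) N/C.
F = q(E + v×B) = (−1.602×10⁻¹⁹ C)·(1.46×10⁴, 2.67×10⁴, 2.46×10⁴) = (-2.34×10⁻¹⁵, -4.28×10⁻¹⁵, -3.95×10⁻¹⁵) N.
|a| = |F|/m = 6.270×10⁻¹⁵/9.109×10⁻³¹ ≈ 6.88×10¹⁵ m/s².

|a| ≈ 6.88×10¹⁵ m/s²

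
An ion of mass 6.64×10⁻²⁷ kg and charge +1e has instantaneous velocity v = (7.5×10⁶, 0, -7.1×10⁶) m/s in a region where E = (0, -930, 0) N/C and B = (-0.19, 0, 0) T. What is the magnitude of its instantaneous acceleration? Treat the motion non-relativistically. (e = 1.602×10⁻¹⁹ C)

|a| ≈ 3.25×10¹³ m/s²

v×B = (0, 1.35×10⁶, 0) N/C.
E + v×B = (0, 1.35×10⁶, 0) N/C.
F = q(E + v×B) = (1.602×10⁻¹⁹ C)·(0, 1.35×10⁶, 0) = (0, 2.16×10⁻¹³, 0) N.
|a| = |F|/m = 2.160×10⁻¹³/6.64×10⁻²⁷ ≈ 3.25×10¹³ m/s².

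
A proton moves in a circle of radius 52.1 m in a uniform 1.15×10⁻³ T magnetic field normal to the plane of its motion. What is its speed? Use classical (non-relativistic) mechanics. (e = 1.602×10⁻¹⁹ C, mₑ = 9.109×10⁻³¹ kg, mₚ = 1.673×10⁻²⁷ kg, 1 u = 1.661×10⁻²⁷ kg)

v ≈ 5.74×10⁶ m/s

From |q|vB = mv²/r, v = |q|Br/m.
v = (1.602×10⁻¹⁹)(1.15×10⁻³)(52.1)/1.673×10⁻²⁷ ≈ 5.74×10⁶ m/s.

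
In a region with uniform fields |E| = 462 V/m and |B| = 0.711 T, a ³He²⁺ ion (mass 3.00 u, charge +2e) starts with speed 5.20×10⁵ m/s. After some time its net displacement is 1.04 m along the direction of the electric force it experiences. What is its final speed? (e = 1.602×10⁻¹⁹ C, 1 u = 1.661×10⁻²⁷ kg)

B does no work; ΔKE = |q|E d.
½mv_f² = ½mv₀² + |q|Ed = ½(4.983×10⁻²⁷)(5.20×10⁵)² + (3.204×10⁻¹⁹)(462)(1.04) ≈ 6.737×10⁻¹⁶ J + 1.539×10⁻¹⁶ J ≈ 8.276×10⁻¹⁶ J.
v_f = √(2·8.276×10⁻¹⁶/4.983×10⁻²⁷) ≈ 5.76×10⁵ m/s.

v_f ≈ 5.76×10⁵ m/s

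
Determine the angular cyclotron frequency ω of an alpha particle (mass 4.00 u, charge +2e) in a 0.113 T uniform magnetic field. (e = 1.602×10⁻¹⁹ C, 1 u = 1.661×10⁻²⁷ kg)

ω = |q|B/m.
ω = (3.204×10⁻¹⁹)(0.113)/6.644×10⁻²⁷ ≈ 5.45×10⁶ rad/s.

ω ≈ 5.45×10⁶ rad/s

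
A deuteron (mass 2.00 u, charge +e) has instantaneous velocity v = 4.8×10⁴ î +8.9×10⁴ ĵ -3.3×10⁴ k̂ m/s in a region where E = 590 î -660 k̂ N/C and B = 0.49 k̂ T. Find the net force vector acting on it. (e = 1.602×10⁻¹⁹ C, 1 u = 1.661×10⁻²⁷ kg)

v×B = (4.36×10⁴, -2.35×10⁴, 0) N/C.
E + v×B = (4.42×10⁴, -2.35×10⁴, -660) N/C.
F = q(E + v×B) = (1.602×10⁻¹⁹ C)·(4.42×10⁴, -2.35×10⁴, -660) = (7.08×10⁻¹⁵, -3.77×10⁻¹⁵, -1.06×10⁻¹⁶) N.

F ≈ (7.08×10⁻¹⁵, -3.77×10⁻¹⁵, -1.06×10⁻¹⁶) N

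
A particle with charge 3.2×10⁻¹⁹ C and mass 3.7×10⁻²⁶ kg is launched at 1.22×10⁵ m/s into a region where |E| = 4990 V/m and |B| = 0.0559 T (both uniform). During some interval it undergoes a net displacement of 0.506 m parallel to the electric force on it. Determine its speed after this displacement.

B does no work; ΔKE = |q|E d.
½mv_f² = ½mv₀² + |q|Ed = ½(3.7×10⁻²⁶)(1.22×10⁵)² + (3.2×10⁻¹⁹)(4990)(0.506) ≈ 2.754×10⁻¹⁶ J + 8.080×10⁻¹⁶ J ≈ 1.083×10⁻¹⁵ J.
v_f = √(2·1.083×10⁻¹⁵/3.7×10⁻²⁶) ≈ 2.42×10⁵ m/s.

v_f ≈ 2.42×10⁵ m/s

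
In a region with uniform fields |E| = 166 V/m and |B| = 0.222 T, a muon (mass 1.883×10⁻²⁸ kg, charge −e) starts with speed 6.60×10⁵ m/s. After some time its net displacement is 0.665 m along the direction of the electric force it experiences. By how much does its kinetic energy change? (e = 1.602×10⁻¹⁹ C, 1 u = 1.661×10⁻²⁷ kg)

ΔKE ≈ 1.77×10⁻¹⁷ J

The magnetic force is always ⟂ v and does no work; only the electric force changes KE.
ΔKE = F_E · d = |q|E d = (1.602×10⁻¹⁹)(166)(0.665) ≈ 1.77×10⁻¹⁷ J.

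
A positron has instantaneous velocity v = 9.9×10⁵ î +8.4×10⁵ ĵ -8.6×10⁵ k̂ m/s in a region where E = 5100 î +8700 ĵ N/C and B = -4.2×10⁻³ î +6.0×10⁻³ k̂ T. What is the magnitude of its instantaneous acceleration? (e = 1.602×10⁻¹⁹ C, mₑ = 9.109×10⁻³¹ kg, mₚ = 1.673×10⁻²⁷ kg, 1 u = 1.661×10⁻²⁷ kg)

|a| ≈ 2.20×10¹⁵ m/s²

v×B = (5040, -2330, 3530) N/C.
E + v×B = (1.01×10⁴, 6370, 3530) N/C.
F = q(E + v×B) = (1.602×10⁻¹⁹ C)·(1.01×10⁴, 6370, 3530) = (1.62×10⁻¹⁵, 1.02×10⁻¹⁵, 5.65×10⁻¹⁶) N.
|a| = |F|/m = 2.000×10⁻¹⁵/9.109×10⁻³¹ ≈ 2.20×10¹⁵ m/s².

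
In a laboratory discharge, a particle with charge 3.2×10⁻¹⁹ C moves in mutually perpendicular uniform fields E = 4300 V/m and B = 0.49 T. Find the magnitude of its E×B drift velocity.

v_d ≈ 8800 m/s

The E×B drift speed is v_d = E/B.
v_d = 4300/0.49 = 8800 m/s.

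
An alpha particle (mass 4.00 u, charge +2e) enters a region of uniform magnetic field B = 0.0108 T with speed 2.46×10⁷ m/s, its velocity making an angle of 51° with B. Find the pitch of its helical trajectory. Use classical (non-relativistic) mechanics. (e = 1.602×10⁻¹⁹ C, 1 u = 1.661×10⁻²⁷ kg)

p ≈ 187 m

v∥ = v cosθ = 2.46×10⁷·cos51° ≈ 1.548×10⁷ m/s.
T = 2πm/(|q|B) = 2π(6.644×10⁻²⁷)/((3.204×10⁻¹⁹)(0.0108)) ≈ 1.206×10⁻⁵ s.
pitch = v∥ T = (1.548×10⁷)(1.206×10⁻⁵) ≈ 187 m.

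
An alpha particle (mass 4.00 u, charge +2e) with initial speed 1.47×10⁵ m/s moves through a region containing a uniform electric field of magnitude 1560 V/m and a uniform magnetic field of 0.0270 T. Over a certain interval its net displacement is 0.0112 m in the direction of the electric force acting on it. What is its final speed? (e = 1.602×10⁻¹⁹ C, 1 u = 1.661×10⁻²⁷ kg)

B does no work; ΔKE = |q|E d.
½mv_f² = ½mv₀² + |q|Ed = ½(6.644×10⁻²⁷)(1.47×10⁵)² + (3.204×10⁻¹⁹)(1560)(0.0112) ≈ 7.179×10⁻¹⁷ J + 5.598×10⁻¹⁸ J ≈ 7.738×10⁻¹⁷ J.
v_f = √(2·7.738×10⁻¹⁷/6.644×10⁻²⁷) ≈ 1.53×10⁵ m/s.

v_f ≈ 1.53×10⁵ m/s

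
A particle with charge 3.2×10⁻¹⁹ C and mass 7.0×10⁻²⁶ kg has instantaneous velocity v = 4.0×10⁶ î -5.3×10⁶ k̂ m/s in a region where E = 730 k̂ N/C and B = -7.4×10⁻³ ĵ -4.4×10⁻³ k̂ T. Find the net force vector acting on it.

v×B = (-3.92×10⁴, 1.76×10⁴, -2.96×10⁴) N/C.
E + v×B = (-3.92×10⁴, 1.76×10⁴, -2.89×10⁴) N/C.
F = q(E + v×B) = (3.2×10⁻¹⁹ C)·(-3.92×10⁴, 1.76×10⁴, -2.89×10⁴) = (-1.26×10⁻¹⁴, 5.63×10⁻¹⁵, -9.24×10⁻¹⁵) N.

F ≈ (-1.26×10⁻¹⁴, 5.63×10⁻¹⁵, -9.24×10⁻¹⁵) N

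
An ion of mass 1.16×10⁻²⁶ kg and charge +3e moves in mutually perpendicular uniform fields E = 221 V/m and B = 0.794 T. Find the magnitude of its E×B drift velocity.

The E×B drift speed is v_d = E/B.
v_d = 221/0.794 = 278 m/s.

v_d ≈ 278 m/s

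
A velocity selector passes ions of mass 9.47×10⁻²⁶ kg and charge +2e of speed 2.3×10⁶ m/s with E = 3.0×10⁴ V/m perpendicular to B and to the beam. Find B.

Balance of forces in the selector: qE = qvB ⇒ B = E/v.
B = 3.0×10⁴/2.3×10⁶ = 0.013 T.

B = 0.013 T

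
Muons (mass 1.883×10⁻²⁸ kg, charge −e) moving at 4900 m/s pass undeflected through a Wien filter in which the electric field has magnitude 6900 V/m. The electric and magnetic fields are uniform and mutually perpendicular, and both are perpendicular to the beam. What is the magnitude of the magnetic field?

B = 1.4 T

Balance of forces in the selector: qE = qvB ⇒ B = E/v.
B = 6900/4900 = 1.4 T.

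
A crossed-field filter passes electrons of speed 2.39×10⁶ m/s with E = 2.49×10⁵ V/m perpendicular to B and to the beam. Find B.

B = 0.104 T

Balance of forces in the selector: qE = qvB ⇒ B = E/v.
B = 2.49×10⁵/2.39×10⁶ = 0.104 T.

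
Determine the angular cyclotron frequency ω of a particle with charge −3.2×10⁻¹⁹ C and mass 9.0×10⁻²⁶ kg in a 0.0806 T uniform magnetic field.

ω ≈ 2.87×10⁵ rad/s

ω = |q|B/m.
ω = (3.2×10⁻¹⁹)(0.0806)/9.0×10⁻²⁶ ≈ 2.87×10⁵ rad/s.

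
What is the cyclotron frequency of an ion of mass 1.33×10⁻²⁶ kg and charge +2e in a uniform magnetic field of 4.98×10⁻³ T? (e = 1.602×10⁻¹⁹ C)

f ≈ 1.91×10⁴ Hz

f = |q|B/(2πm).
f = (3.204×10⁻¹⁹)(4.98×10⁻³)/(2π·1.33×10⁻²⁶) ≈ 1.91×10⁴ Hz.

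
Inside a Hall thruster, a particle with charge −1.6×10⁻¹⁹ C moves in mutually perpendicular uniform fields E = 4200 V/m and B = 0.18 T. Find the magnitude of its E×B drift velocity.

The steady drift has the magnetic force balancing the electric force, so v_d = E/B.
v_d = 4200/0.18 = 2.3×10⁴ m/s.

v_d ≈ 2.3×10⁴ m/s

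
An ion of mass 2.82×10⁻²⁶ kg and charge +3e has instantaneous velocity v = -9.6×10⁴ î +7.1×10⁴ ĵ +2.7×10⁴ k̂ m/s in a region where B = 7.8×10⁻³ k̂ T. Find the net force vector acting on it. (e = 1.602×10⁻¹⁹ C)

v×B = (554, 749, 0) N/C.
F = q v×B = (4.806×10⁻¹⁹ C)·(554, 749, 0) = (2.66×10⁻¹⁶, 3.60×10⁻¹⁶, 0) N.

F ≈ (2.66×10⁻¹⁶, 3.60×10⁻¹⁶, 0) N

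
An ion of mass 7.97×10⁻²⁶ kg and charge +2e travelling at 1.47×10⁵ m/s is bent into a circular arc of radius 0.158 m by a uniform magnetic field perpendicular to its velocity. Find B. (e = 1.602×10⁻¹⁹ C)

From |q|vB = mv²/r, B = mv/(|q|r).
B = (7.97×10⁻²⁶)(1.47×10⁵)/((3.204×10⁻¹⁹)(0.158)) ≈ 0.231 T.

B ≈ 0.231 T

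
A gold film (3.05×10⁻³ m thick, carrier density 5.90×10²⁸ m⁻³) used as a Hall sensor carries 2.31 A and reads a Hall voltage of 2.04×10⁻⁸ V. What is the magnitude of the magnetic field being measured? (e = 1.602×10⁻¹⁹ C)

B ≈ 0.255 T

From V_H = IB/(n e t), B = V_H n e t / I.
B = (2.04×10⁻⁸)(5.90×10²⁸)(1.602×10⁻¹⁹)(3.05×10⁻³)/2.31 ≈ 0.255 T.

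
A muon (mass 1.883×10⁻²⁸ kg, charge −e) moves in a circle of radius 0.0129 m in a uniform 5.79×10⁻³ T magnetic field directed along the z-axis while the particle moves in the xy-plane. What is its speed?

v ≈ 6.35×10⁴ m/s

From |q|vB = mv²/r, v = |q|Br/m.
v = (1.602×10⁻¹⁹)(5.79×10⁻³)(0.0129)/1.883×10⁻²⁸ ≈ 6.35×10⁴ m/s.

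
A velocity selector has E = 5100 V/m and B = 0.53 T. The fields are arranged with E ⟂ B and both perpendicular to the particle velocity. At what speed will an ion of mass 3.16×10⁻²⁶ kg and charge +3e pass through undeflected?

Straight-line motion ⇒ electric and magnetic forces cancel, so E = vB.
v = E/B = 5100/0.53 = 9600 m/s.

v = 9600 m/s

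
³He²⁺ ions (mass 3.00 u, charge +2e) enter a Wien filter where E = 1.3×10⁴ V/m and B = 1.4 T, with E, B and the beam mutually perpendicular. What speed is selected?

Straight-line motion ⇒ electric and magnetic forces cancel, so E = vB.
v = E/B = 1.3×10⁴/1.4 = 9300 m/s.

v = 9300 m/s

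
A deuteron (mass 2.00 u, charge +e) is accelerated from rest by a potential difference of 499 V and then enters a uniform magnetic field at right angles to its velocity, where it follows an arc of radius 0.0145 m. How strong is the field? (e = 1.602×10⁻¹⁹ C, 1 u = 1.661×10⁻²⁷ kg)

v = √(2|q|V/m) = √(2·1.602×10⁻¹⁹·499/3.322×10⁻²⁷) ≈ 2.194×10⁵ m/s.
B = mv/(|q|r) = (3.322×10⁻²⁷)(2.194×10⁵)/((1.602×10⁻¹⁹)(0.0145)) ≈ 0.314 T.

B ≈ 0.314 T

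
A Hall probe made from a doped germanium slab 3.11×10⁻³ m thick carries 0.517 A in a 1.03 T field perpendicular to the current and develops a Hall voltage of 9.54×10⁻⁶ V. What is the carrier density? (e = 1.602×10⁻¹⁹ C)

n ≈ 1.12×10²⁶ m⁻³

From V_H = IB/(n e t), n = IB/(V_H e t).
n = (0.517)(1.03)/((9.54×10⁻⁶)(1.602×10⁻¹⁹)(3.11×10⁻³)) ≈ 1.12×10²⁶ m⁻³.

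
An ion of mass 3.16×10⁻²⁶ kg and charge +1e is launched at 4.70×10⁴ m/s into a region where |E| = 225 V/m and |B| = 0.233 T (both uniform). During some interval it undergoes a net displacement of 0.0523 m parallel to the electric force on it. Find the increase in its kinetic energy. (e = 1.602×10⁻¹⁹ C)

ΔKE ≈ 1.89×10⁻¹⁸ J

The magnetic force is always ⟂ v and does no work; only the electric force changes KE.
ΔKE = F_E · d = |q|E d = (1.602×10⁻¹⁹)(225)(0.0523) ≈ 1.89×10⁻¹⁸ J.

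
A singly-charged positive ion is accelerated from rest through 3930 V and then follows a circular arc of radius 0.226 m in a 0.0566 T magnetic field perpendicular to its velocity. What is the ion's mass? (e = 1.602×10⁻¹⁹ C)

Combine |q|V = ½mv² and r = mv/(|q|B): eliminate v to get m = qB²r²/(2V).
m = (1.602×10⁻¹⁹)(0.0566)²(0.226)²/(2·3930) ≈ 3.33×10⁻²⁷ kg.

m ≈ 3.33×10⁻²⁷ kg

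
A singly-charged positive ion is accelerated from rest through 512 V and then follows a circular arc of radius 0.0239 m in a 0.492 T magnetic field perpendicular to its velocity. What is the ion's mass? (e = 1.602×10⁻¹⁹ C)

m ≈ 2.16×10⁻²⁶ kg

Combine |q|V = ½mv² and r = mv/(|q|B): eliminate v to get m = qB²r²/(2V).
m = (1.602×10⁻¹⁹)(0.492)²(0.0239)²/(2·512) ≈ 2.16×10⁻²⁶ kg.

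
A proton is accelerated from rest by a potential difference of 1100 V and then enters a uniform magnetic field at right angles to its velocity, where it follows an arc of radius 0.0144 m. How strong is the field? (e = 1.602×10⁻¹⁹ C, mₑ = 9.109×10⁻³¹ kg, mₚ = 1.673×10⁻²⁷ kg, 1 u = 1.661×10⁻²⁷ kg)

v = √(2|q|V/m) = √(2·1.602×10⁻¹⁹·1100/1.673×10⁻²⁷) ≈ 4.590×10⁵ m/s.
B = mv/(|q|r) = (1.673×10⁻²⁷)(4.590×10⁵)/((1.602×10⁻¹⁹)(0.0144)) ≈ 0.333 T.

B ≈ 0.333 T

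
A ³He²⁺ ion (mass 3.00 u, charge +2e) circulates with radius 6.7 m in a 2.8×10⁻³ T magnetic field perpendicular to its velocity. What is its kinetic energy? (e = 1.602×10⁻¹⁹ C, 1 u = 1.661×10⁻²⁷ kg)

KE ≈ 2.3×10⁴ eV

v = |q|Br/m, then KE = ½mv² = (qBr)²/(2m).
v = (3.204×10⁻¹⁹)(2.8×10⁻³)(6.7)/4.983×10⁻²⁷ ≈ 1.206×10⁶ m/s.
KE = ½(4.983×10⁻²⁷)(1.206×10⁶)² ≈ 3.6×10⁻¹⁵ J = 2.3×10⁴ eV.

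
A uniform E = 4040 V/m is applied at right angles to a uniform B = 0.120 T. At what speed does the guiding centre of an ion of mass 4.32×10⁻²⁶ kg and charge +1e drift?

In crossed fields the guiding centre drifts at v_d = |E×B|/B² = E/B, independent of charge and mass.
v_d = 4040/0.120 = 3.37×10⁴ m/s.

v_d ≈ 3.37×10⁴ m/s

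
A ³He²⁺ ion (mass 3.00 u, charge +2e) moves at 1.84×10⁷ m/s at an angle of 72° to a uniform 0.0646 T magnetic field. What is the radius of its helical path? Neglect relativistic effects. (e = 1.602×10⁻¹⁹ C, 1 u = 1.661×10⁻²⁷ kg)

r ≈ 4.21 m

v⊥ = v sinθ = 1.84×10⁷·sin72° ≈ 1.750×10⁷ m/s.
r = m v⊥/(|q|B) = (4.983×10⁻²⁷)(1.750×10⁷)/((3.204×10⁻¹⁹)(0.0646)) ≈ 4.21 m.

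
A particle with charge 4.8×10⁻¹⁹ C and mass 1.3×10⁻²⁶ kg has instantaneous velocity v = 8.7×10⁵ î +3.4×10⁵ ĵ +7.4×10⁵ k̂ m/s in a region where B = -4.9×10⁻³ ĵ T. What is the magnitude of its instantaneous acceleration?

|a| ≈ 2.07×10¹¹ m/s²

v×B = (3630, 0, -4260) N/C.
F = q v×B = (4.8×10⁻¹⁹ C)·(3630, 0, -4260) = (1.74×10⁻¹⁵, 0, -2.05×10⁻¹⁵) N.
|a| = |F|/m = 2.686×10⁻¹⁵/1.3×10⁻²⁶ ≈ 2.07×10¹¹ m/s².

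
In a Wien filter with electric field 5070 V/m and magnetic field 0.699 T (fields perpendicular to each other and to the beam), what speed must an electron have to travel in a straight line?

Zero net Lorentz force requires |qE| = |q v×B|, i.e. E = vB.
v = E/B = 5070/0.699 = 7250 m/s.

v = 7250 m/s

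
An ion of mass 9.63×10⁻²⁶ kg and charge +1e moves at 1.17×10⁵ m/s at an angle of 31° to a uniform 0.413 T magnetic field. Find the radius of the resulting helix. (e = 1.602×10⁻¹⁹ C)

v⊥ = v sinθ = 1.17×10⁵·sin31° ≈ 6.026×10⁴ m/s.
r = m v⊥/(|q|B) = (9.63×10⁻²⁶)(6.026×10⁴)/((1.602×10⁻¹⁹)(0.413)) ≈ 0.0877 m.

r ≈ 0.0877 m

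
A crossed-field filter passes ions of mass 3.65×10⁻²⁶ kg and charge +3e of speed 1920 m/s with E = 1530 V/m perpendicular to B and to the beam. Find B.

B = 0.797 T

Balance of forces in the selector: qE = qvB ⇒ B = E/v.
B = 1530/1920 = 0.797 T.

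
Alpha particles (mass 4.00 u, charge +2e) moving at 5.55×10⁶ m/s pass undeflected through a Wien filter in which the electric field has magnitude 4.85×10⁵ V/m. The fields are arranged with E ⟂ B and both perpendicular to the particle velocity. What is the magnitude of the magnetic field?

B = 0.0874 T

Balance of forces in the selector: qE = qvB ⇒ B = E/v.
B = 4.85×10⁵/5.55×10⁶ = 0.0874 T.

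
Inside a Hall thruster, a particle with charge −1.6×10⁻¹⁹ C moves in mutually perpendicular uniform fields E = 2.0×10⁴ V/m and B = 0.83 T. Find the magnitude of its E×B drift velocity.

The E×B drift speed is v_d = E/B.
v_d = 2.0×10⁴/0.83 = 2.4×10⁴ m/s.

v_d ≈ 2.4×10⁴ m/s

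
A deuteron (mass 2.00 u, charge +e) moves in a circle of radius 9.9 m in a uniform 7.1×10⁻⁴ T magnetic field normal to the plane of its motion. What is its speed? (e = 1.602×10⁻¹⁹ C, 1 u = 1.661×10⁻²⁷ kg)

From |q|vB = mv²/r, v = |q|Br/m.
v = (1.602×10⁻¹⁹)(7.1×10⁻⁴)(9.9)/3.322×10⁻²⁷ ≈ 3.4×10⁵ m/s.

v ≈ 3.4×10⁵ m/s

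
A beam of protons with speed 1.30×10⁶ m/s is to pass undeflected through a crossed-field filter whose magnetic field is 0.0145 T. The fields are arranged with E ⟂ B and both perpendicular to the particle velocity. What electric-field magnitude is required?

For straight-line motion qE = qvB, so E = vB.
E = 1.30×10⁶ × 0.0145 = 1.88×10⁴ V/m.

E = 1.88×10⁴ V/m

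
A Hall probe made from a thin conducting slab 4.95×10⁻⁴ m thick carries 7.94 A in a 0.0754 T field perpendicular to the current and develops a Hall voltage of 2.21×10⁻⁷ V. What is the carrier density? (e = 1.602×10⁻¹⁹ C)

From V_H = IB/(n e t), n = IB/(V_H e t).
n = (7.94)(0.0754)/((2.21×10⁻⁷)(1.602×10⁻¹⁹)(4.95×10⁻⁴)) ≈ 3.42×10²⁸ m⁻³.

n ≈ 3.42×10²⁸ m⁻³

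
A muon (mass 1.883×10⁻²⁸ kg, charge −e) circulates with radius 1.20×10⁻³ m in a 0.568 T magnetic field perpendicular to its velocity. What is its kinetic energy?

v = |q|Br/m, then KE = ½mv² = (qBr)²/(2m).
v = (1.602×10⁻¹⁹)(0.568)(1.20×10⁻³)/1.883×10⁻²⁸ ≈ 5.799×10⁵ m/s.
KE = ½(1.883×10⁻²⁸)(5.799×10⁵)² ≈ 3.17×10⁻¹⁷ J.

KE ≈ 3.17×10⁻¹⁷ J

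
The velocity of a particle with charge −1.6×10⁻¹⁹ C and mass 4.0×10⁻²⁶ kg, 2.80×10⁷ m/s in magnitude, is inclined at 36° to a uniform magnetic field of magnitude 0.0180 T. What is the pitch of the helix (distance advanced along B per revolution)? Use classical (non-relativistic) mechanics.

v∥ = v cosθ = 2.80×10⁷·cos36° ≈ 2.265×10⁷ m/s.
T = 2πm/(|q|B) = 2π(4.0×10⁻²⁶)/((1.6×10⁻¹⁹)(0.0180)) ≈ 8.727×10⁻⁵ s.
pitch = v∥ T = (2.265×10⁷)(8.727×10⁻⁵) ≈ 1980 m.

p ≈ 1980 m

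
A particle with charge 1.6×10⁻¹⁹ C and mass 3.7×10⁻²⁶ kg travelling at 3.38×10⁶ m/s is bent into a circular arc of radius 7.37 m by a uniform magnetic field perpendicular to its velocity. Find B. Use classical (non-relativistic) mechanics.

From |q|vB = mv²/r, B = mv/(|q|r).
B = (3.7×10⁻²⁶)(3.38×10⁶)/((1.6×10⁻¹⁹)(7.37)) ≈ 0.106 T.

B ≈ 0.106 T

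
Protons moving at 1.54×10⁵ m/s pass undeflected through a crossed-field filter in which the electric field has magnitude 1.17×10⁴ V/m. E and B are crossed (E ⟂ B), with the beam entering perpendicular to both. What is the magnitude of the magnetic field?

B = 0.0760 T

Balance of forces in the selector: qE = qvB ⇒ B = E/v.
B = 1.17×10⁴/1.54×10⁵ = 0.0760 T.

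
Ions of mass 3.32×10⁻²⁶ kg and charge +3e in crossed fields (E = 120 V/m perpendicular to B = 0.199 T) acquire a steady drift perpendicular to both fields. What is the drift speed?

The E×B drift speed is v_d = E/B.
v_d = 120/0.199 = 603 m/s.

v_d ≈ 603 m/s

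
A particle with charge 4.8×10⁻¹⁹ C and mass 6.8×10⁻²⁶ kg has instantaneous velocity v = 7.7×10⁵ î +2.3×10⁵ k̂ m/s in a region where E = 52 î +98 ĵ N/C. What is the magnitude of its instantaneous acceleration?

|a| ≈ 7.83×10⁸ m/s²

Only an electric field acts, so F = qE = (4.8×10⁻¹⁹ C)·(52.0, 98.0, 0) = (2.50×10⁻¹⁷, 4.70×10⁻¹⁷, 0) N.
|a| = |F|/m = 5.325×10⁻¹⁷/6.8×10⁻²⁶ ≈ 7.83×10⁸ m/s².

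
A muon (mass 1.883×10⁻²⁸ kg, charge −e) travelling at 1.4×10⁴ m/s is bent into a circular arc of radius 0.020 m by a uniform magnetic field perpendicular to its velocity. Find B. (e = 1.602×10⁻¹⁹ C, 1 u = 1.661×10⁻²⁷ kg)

B ≈ 8.2×10⁻⁴ T

From |q|vB = mv²/r, B = mv/(|q|r).
B = (1.883×10⁻²⁸)(1.4×10⁴)/((1.602×10⁻¹⁹)(0.020)) ≈ 8.2×10⁻⁴ T.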